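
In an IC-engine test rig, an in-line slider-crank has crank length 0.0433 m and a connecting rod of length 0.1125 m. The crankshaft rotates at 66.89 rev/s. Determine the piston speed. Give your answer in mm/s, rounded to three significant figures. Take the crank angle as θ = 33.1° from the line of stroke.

ω = 2π·66.9 = 420.3 rad/s
For an in-line slider-crank, x = r cosθ + √(L² − r² sin²θ), so v = −rω sinθ·[1 + r cosθ/√(L² − r² sin²θ)].
With r = 0.0433 m, L = 0.1125 m, θ = 33.1°: √(L² − r² sin²θ) = 0.10999 m.
v = −0.0433·420.3·0.54610·[1 + 0.0433·0.83772/0.10999] = -13.216 m/s.
|v| = 13.216 m/s = 13216 mm/s.

13200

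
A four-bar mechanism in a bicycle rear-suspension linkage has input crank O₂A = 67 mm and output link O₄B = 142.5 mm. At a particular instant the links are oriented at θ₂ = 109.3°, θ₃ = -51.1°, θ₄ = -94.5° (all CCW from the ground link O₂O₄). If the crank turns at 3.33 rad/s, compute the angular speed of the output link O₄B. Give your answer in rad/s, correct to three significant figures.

0.764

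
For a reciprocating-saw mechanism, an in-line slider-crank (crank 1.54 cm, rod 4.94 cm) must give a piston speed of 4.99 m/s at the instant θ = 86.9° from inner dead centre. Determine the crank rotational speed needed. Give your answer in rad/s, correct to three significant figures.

For an in-line slider-crank, |v_piston| = rω|sinθ|·[1 + r cosθ/√(L² − r² sin²θ)].
With r = 0.0154 m, L = 0.0494 m, θ = 86.9°: the bracketed kinematic factor |dx/dθ| = 0.01565 m.
ω = v/|dx/dθ| = 4.99/0.01565 = 318.84 rad/s.

319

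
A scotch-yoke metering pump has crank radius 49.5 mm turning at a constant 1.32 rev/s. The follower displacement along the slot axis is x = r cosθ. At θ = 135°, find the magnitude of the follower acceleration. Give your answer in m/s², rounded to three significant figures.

ω = 8.294 rad/s (from 1.32 rev/s).
x = r cosθ ⇒ ẍ = −rω² cosθ (ω constant).
|a| = rω²|cosθ| = 0.0495·(8.294)²·|cos 135°| = 2.4077 m/s².

2.41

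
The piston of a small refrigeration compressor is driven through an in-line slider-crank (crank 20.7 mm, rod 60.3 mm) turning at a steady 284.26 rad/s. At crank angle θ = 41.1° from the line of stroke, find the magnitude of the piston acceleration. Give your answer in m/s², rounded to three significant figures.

ω = 284.3 rad/s
x(θ) = r cosθ + √(L² − r² sin²θ); with ω constant, a = ω²·d²x/dθ².
d²x/dθ² = −r cosθ − r²(cos2θ)/√u − r⁴ sin²2θ/(4u^{3/2}),  u = L² − r² sin²θ = 0.00345092 m².
Substituting r = 0.0207 m, L = 0.0603 m, θ = 41.1°: d²x/dθ² = -0.016811 m.
a = ω²·d²x/dθ² = (284.3)²·(-0.016811) = -1358.4 m/s²;  |a| = 1358.4 m/s².

1360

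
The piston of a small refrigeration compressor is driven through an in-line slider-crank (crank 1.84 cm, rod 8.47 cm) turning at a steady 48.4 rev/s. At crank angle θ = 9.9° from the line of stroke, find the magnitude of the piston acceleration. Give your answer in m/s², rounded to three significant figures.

2020

ω = 2π·48.4 = 304.1 rad/s
x(θ) = r cosθ + √(L² − r² sin²θ); with ω constant, a = ω²·d²x/dθ².
d²x/dθ² = −r cosθ − r²(cos2θ)/√u − r⁴ sin²2θ/(4u^{3/2}),  u = L² − r² sin²θ = 0.00716408 m².
Substituting r = 0.0184 m, L = 0.0847 m, θ = 9.9°: d²x/dθ² = -0.021895 m.
a = ω²·d²x/dθ² = (304.1)²·(-0.021895) = -2024.9 m/s²;  |a| = 2024.9 m/s².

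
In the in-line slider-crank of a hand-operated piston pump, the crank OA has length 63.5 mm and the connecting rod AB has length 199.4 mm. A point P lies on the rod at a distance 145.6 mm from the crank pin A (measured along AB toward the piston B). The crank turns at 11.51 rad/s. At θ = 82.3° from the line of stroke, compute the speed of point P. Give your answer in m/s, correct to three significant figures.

ω = 11.51 rad/s.  Crank-pin speed |V_A| = rω = 0.73089 m/s, perpendicular to OA.
Rod angle: sinφ = −(r/L) sinθ ⇒ φ = -18.396°; ω_rod = −rω cosθ/√(L²−r²sin²θ) = -0.51756 rad/s.
V_P = V_A + ω_rod × AP, with AP = 0.1456 m along the rod.
Components: V_Px = −rω sinθ − a·ω_rod·sinφ = -0.74808 m/s;  V_Py = rω cosθ + a·ω_rod·cosφ = +0.026422 m/s.
|V_P| = √(V_Px² + V_Py²) = 0.74854 m/s.

0.749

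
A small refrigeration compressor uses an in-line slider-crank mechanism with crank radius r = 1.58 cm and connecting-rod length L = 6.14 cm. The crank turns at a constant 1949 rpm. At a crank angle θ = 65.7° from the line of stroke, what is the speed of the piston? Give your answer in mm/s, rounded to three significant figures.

3260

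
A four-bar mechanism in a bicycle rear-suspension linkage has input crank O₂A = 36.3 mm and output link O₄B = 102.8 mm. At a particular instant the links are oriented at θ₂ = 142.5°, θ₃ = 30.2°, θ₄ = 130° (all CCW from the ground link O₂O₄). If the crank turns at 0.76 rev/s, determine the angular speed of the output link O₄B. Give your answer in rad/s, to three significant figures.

1.58

ω₂ = 4.775 rad/s (from 0.76 rev/s).
Differentiating the loop-closure r₂e^{iθ₂}+r₃e^{iθ₃}=r₁+r₄e^{iθ₄} gives r₂ω₂e^{iθ₂}+r₃ω₃e^{iθ₃}=r₄ω₄e^{iθ₄}.
Eliminating the other unknown: ω₄ = r₂ω₂ sin(θ₂−θ₃) / [r₄ sin(θ₄−θ₃)].
Numerator sine = +0.92521; denominator sine = +0.98541.
Result = 0.0363·4.775·(+0.92521) / (0.1028·(+0.98541)) = +1.5832 rad/s; magnitude 1.5832 rad/s.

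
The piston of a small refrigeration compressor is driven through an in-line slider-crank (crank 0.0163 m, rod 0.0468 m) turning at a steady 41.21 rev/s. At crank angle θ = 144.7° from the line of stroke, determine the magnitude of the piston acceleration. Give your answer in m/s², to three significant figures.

ω = 2π·41.2 = 258.9 rad/s
x(θ) = r cosθ + √(L² − r² sin²θ); with ω constant, a = ω²·d²x/dθ².
d²x/dθ² = −r cosθ − r²(cos2θ)/√u − r⁴ sin²2θ/(4u^{3/2}),  u = L² − r² sin²θ = 0.00210152 m².
Substituting r = 0.0163 m, L = 0.0468 m, θ = 144.7°: d²x/dθ² = +0.011215 m.
a = ω²·d²x/dθ² = (258.9)²·(+0.011215) = +751.9 m/s²;  |a| = 751.9 m/s².

752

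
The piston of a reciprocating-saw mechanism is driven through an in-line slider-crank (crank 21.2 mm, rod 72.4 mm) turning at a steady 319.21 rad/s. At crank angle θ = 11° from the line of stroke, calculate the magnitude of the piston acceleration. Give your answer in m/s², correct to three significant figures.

ω = 319.2 rad/s
x(θ) = r cosθ + √(L² − r² sin²θ); with ω constant, a = ω²·d²x/dθ².
d²x/dθ² = −r cosθ − r²(cos2θ)/√u − r⁴ sin²2θ/(4u^{3/2}),  u = L² − r² sin²θ = 0.0052254 m².
Substituting r = 0.0212 m, L = 0.0724 m, θ = 11°: d²x/dθ² = -0.026594 m.
a = ω²·d²x/dθ² = (319.2)²·(-0.026594) = -2709.8 m/s²;  |a| = 2709.8 m/s².

2710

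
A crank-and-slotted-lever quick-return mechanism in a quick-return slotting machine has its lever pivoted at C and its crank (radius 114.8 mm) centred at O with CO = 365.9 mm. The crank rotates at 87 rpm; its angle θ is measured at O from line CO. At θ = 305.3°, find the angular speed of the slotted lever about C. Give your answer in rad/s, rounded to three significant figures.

ω = 9.111 rad/s (from 87 rpm).
Crank pin A relative to C: A = (d + r cosθ, r sinθ); lever angle φ = atan2(r sinθ, d + r cosθ).
Differentiating tanφ: φ̇ = rω(d cosθ + r)/(d² + r² + 2dr cosθ).
d² + r² + 2dr cosθ = |CA|² = 0.195608 m²;  d cosθ + r = +0.32624 m.
|ω_lever| = |0.1148·9.111·+0.32624| / 0.195608 = 1.7444 rad/s.

1.74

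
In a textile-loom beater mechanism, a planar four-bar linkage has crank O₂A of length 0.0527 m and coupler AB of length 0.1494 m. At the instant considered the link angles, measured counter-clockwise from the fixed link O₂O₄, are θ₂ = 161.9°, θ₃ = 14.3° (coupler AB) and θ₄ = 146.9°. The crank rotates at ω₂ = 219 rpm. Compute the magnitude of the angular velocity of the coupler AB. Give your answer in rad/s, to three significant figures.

2.84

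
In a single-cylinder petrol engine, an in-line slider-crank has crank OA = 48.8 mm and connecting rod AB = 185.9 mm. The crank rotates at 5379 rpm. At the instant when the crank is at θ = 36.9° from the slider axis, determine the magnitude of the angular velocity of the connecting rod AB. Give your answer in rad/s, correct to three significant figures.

120

ω = 563.3 rad/s (converted from 5379 rpm).
The rod makes angle φ with the slider axis where L sinφ = r sinθ; differentiating, L cosφ·φ̇ = r ω cosθ.
L cosφ = √(L² − r² sin²θ) = 0.18358 m.
|ω_rod| = r ω |cosθ| / √(L² − r² sin²θ) = 0.0488·563.3·0.79968/0.18358 = 119.74 rad/s.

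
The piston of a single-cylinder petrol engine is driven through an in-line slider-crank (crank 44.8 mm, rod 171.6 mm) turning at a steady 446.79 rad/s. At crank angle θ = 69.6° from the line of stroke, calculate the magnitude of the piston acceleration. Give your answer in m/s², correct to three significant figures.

1310

ω = 446.8 rad/s
x(θ) = r cosθ + √(L² − r² sin²θ); with ω constant, a = ω²·d²x/dθ².
d²x/dθ² = −r cosθ − r²(cos2θ)/√u − r⁴ sin²2θ/(4u^{3/2}),  u = L² − r² sin²θ = 0.0276834 m².
Substituting r = 0.0448 m, L = 0.1716 m, θ = 69.6°: d²x/dθ² = -0.0065779 m.
a = ω²·d²x/dθ² = (446.8)²·(-0.0065779) = -1313.1 m/s²;  |a| = 1313.1 m/s².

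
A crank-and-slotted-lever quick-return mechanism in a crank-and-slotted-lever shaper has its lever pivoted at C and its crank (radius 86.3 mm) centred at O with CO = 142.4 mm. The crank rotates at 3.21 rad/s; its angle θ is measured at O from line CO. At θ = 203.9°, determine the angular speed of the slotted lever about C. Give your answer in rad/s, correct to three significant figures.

2.31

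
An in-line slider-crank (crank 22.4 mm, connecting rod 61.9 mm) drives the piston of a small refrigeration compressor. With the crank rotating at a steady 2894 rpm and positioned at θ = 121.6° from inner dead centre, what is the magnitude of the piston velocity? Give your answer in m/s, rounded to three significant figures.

ω = 2π·2894/60 = 303.1 rad/s
For an in-line slider-crank, x = r cosθ + √(L² − r² sin²θ), so v = −rω sinθ·[1 + r cosθ/√(L² − r² sin²θ)].
With r = 0.0224 m, L = 0.0619 m, θ = 121.6°: √(L² − r² sin²θ) = 0.058886 m.
v = −0.0224·303.1·0.85173·[1 + 0.0224·-0.52399/0.058886] = -4.6295 m/s.
|v| = 4.6295 m/s.

4.63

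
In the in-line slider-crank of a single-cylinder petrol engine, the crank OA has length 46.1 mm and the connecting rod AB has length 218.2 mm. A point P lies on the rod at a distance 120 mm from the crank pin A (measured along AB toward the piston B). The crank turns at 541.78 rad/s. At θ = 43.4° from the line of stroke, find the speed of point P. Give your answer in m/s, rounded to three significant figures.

ω = 541.8 rad/s.  Crank-pin speed |V_A| = rω = 24.976 m/s, perpendicular to OA.
Rod angle: sinφ = −(r/L) sinθ ⇒ φ = -8.347°; ω_rod = −rω cosθ/√(L²−r²sin²θ) = -84.057 rad/s.
V_P = V_A + ω_rod × AP, with AP = 0.12 m along the rod.
Components: V_Px = −rω sinθ − a·ω_rod·sinφ = -18.625 m/s;  V_Py = rω cosθ + a·ω_rod·cosφ = +8.167 m/s.
|V_P| = √(V_Px² + V_Py²) = 20.337 m/s.

20.3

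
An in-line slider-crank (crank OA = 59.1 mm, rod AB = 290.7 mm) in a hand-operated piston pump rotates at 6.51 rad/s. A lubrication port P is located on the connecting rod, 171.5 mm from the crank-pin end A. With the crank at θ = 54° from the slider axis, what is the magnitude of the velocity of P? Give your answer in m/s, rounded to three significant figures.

0.346

ω = 6.51 rad/s.  Crank-pin speed |V_A| = rω = 0.38474 m/s, perpendicular to OA.
Rod angle: sinφ = −(r/L) sinθ ⇒ φ = -9.467°; ω_rod = −rω cosθ/√(L²−r²sin²θ) = -0.78867 rad/s.
V_P = V_A + ω_rod × AP, with AP = 0.1715 m along the rod.
Components: V_Px = −rω sinθ − a·ω_rod·sinφ = -0.33351 m/s;  V_Py = rω cosθ + a·ω_rod·cosφ = +0.09273 m/s.
|V_P| = √(V_Px² + V_Py²) = 0.34616 m/s.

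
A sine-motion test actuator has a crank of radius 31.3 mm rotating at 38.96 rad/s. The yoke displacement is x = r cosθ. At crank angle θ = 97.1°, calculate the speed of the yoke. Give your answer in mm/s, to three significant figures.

ω = 38.96 rad/s
x = r cosθ ⇒ ẋ = −rω sinθ.
|v| = rω|sinθ| = 0.0313·38.96·|sin 97.1°| = 1.2101 m/s = 1210.1 mm/s.

1210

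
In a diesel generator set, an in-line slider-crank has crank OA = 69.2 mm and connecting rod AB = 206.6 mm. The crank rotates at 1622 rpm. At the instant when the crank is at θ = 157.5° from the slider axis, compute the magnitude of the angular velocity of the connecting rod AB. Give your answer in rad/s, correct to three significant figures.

53.0

ω = 169.9 rad/s (converted from 1622 rpm).
The rod makes angle φ with the slider axis where L sinφ = r sinθ; differentiating, L cosφ·φ̇ = r ω cosθ.
L cosφ = √(L² − r² sin²θ) = 0.2049 m.
|ω_rod| = r ω |cosθ| / √(L² − r² sin²θ) = 0.0692·169.9·0.92388/0.2049 = 52.999 rad/s.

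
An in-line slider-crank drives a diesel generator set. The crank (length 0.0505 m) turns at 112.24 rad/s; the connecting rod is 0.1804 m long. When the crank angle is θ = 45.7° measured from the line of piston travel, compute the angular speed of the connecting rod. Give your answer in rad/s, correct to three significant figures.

22.4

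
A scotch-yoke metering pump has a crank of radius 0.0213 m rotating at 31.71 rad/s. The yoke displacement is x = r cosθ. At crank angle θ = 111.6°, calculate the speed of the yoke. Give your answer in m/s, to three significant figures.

0.628

ω = 31.71 rad/s
x = r cosθ ⇒ ẋ = −rω sinθ.
|v| = rω|sinθ| = 0.0213·31.71·|sin 111.6°| = 0.62799 m/s.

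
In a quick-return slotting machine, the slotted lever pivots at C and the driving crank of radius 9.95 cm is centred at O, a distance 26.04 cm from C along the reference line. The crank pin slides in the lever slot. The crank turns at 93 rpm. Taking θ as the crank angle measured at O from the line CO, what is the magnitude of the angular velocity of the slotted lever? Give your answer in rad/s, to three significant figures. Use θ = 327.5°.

2.55

ω = 9.739 rad/s (from 93 rpm).
Crank pin A relative to C: A = (d + r cosθ, r sinθ); lever angle φ = atan2(r sinθ, d + r cosθ).
Differentiating tanφ: φ̇ = rω(d cosθ + r)/(d² + r² + 2dr cosθ).
d² + r² + 2dr cosθ = |CA|² = 0.121413 m²;  d cosθ + r = +0.31912 m.
|ω_lever| = |0.0995·9.739·+0.31912| / 0.121413 = 2.547 rad/s.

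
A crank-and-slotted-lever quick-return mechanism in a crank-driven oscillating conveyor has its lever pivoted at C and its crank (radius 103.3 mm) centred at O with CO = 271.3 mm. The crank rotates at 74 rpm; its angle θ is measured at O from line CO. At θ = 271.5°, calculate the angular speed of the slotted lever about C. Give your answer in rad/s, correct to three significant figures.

ω = 7.749 rad/s (from 74 rpm).
Crank pin A relative to C: A = (d + r cosθ, r sinθ); lever angle φ = atan2(r sinθ, d + r cosθ).
Differentiating tanφ: φ̇ = rω(d cosθ + r)/(d² + r² + 2dr cosθ).
d² + r² + 2dr cosθ = |CA|² = 0.0857418 m²;  d cosθ + r = +0.1104 m.
|ω_lever| = |0.1033·7.749·+0.1104| / 0.0857418 = 1.0307 rad/s.

1.03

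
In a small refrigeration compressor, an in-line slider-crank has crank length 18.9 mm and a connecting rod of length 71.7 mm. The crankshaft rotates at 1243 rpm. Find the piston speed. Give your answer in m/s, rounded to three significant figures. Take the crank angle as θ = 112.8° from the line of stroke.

ω = 2π·1243/60 = 130.2 rad/s
For an in-line slider-crank, x = r cosθ + √(L² − r² sin²θ), so v = −rω sinθ·[1 + r cosθ/√(L² − r² sin²θ)].
With r = 0.0189 m, L = 0.0717 m, θ = 112.8°: √(L² − r² sin²θ) = 0.069551 m.
v = −0.0189·130.2·0.92186·[1 + 0.0189·-0.38752/0.069551] = -2.0291 m/s.
|v| = 2.0291 m/s.

2.03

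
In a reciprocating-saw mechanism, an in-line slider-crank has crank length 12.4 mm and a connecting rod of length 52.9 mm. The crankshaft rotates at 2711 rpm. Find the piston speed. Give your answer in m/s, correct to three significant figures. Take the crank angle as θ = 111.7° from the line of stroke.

ω = 2π·2711/60 = 283.9 rad/s
For an in-line slider-crank, x = r cosθ + √(L² − r² sin²θ), so v = −rω sinθ·[1 + r cosθ/√(L² − r² sin²θ)].
With r = 0.0124 m, L = 0.0529 m, θ = 111.7°: √(L² − r² sin²θ) = 0.05163 m.
v = −0.0124·283.9·0.92913·[1 + 0.0124·-0.36975/0.05163] = -2.9804 m/s.
|v| = 2.9804 m/s.

2.98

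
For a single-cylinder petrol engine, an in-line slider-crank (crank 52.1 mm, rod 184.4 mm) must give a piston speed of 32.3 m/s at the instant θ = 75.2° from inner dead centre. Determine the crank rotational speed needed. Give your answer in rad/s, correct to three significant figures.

For an in-line slider-crank, |v_piston| = rω|sinθ|·[1 + r cosθ/√(L² − r² sin²θ)].
With r = 0.0521 m, L = 0.1844 m, θ = 75.2°: the bracketed kinematic factor |dx/dθ| = 0.054151 m.
ω = v/|dx/dθ| = 32.3/0.054151 = 596.48 rad/s.

596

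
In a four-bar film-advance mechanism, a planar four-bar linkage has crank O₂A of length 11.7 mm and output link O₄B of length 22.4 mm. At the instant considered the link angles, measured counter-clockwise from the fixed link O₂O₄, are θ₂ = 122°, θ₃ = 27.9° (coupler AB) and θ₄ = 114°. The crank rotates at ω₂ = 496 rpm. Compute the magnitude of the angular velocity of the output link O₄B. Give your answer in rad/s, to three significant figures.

27.1

ω₂ = 51.94 rad/s (from 496 rpm).
Differentiating the loop-closure r₂e^{iθ₂}+r₃e^{iθ₃}=r₁+r₄e^{iθ₄} gives r₂ω₂e^{iθ₂}+r₃ω₃e^{iθ₃}=r₄ω₄e^{iθ₄}.
Eliminating the other unknown: ω₄ = r₂ω₂ sin(θ₂−θ₃) / [r₄ sin(θ₄−θ₃)].
Numerator sine = +0.99744; denominator sine = +0.99768.
Result = 0.0117·51.94·(+0.99744) / (0.0224·(+0.99768)) = +27.123 rad/s; magnitude 27.123 rad/s.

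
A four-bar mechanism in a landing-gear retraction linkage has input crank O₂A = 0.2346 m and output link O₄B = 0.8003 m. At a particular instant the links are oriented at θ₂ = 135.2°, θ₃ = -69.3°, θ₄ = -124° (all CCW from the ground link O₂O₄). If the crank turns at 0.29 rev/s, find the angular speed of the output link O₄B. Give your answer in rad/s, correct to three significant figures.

0.271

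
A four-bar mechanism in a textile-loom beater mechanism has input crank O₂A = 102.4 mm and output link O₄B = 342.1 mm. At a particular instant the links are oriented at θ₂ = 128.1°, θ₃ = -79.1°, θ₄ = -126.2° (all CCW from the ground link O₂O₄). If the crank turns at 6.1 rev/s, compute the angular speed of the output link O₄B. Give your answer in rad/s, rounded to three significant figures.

ω₂ = 38.33 rad/s (from 6.1 rev/s).
Differentiating the loop-closure r₂e^{iθ₂}+r₃e^{iθ₃}=r₁+r₄e^{iθ₄} gives r₂ω₂e^{iθ₂}+r₃ω₃e^{iθ₃}=r₄ω₄e^{iθ₄}.
Eliminating the other unknown: ω₄ = r₂ω₂ sin(θ₂−θ₃) / [r₄ sin(θ₄−θ₃)].
Numerator sine = -0.45710; denominator sine = -0.73254.
Result = 0.1024·38.33·(-0.45710) / (0.3421·(-0.73254)) = +7.1587 rad/s; magnitude 7.1587 rad/s.

7.16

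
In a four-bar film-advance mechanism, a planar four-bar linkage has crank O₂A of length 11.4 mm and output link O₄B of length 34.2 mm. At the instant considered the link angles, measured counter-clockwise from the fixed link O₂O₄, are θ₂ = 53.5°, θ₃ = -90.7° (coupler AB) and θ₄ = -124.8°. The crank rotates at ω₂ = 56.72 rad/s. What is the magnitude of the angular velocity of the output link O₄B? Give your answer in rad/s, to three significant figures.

19.7

ω₂ = 56.72 rad/s
Differentiating the loop-closure r₂e^{iθ₂}+r₃e^{iθ₃}=r₁+r₄e^{iθ₄} gives r₂ω₂e^{iθ₂}+r₃ω₃e^{iθ₃}=r₄ω₄e^{iθ₄}.
Eliminating the other unknown: ω₄ = r₂ω₂ sin(θ₂−θ₃) / [r₄ sin(θ₄−θ₃)].
Numerator sine = +0.58496; denominator sine = -0.56064.
Result = 0.0114·56.72·(+0.58496) / (0.0342·(-0.56064)) = -19.727 rad/s; magnitude 19.727 rad/s.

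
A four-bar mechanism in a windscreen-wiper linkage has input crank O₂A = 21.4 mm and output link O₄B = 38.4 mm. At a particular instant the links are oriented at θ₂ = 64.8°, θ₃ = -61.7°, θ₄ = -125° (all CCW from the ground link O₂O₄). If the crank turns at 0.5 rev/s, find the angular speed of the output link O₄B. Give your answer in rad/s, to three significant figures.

1.58

ω₂ = 3.142 rad/s (from 0.5 rev/s).
Differentiating the loop-closure r₂e^{iθ₂}+r₃e^{iθ₃}=r₁+r₄e^{iθ₄} gives r₂ω₂e^{iθ₂}+r₃ω₃e^{iθ₃}=r₄ω₄e^{iθ₄}.
Eliminating the other unknown: ω₄ = r₂ω₂ sin(θ₂−θ₃) / [r₄ sin(θ₄−θ₃)].
Numerator sine = +0.80386; denominator sine = -0.89337.
Result = 0.0214·3.142·(+0.80386) / (0.0384·(-0.89337)) = -1.5754 rad/s; magnitude 1.5754 rad/s.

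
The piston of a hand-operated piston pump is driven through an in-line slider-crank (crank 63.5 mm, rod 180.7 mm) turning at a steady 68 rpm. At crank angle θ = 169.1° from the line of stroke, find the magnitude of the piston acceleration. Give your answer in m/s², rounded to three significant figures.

ω = 2π·68/60 = 7.121 rad/s
x(θ) = r cosθ + √(L² − r² sin²θ); with ω constant, a = ω²·d²x/dθ².
d²x/dθ² = −r cosθ − r²(cos2θ)/√u − r⁴ sin²2θ/(4u^{3/2}),  u = L² − r² sin²θ = 0.0325083 m².
Substituting r = 0.0635 m, L = 0.1807 m, θ = 169.1°: d²x/dθ² = +0.041494 m.
a = ω²·d²x/dθ² = (7.121)²·(+0.041494) = +2.1041 m/s²;  |a| = 2.1041 m/s².

2.10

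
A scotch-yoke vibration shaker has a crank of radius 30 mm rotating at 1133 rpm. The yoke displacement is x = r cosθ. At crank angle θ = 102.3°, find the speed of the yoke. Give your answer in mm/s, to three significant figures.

3480

ω = 118.6 rad/s (from 1133 rpm).
x = r cosθ ⇒ ẋ = −rω sinθ.
|v| = rω|sinθ| = 0.03·118.6·|sin 102.3°| = 3.4777 m/s = 3477.7 mm/s.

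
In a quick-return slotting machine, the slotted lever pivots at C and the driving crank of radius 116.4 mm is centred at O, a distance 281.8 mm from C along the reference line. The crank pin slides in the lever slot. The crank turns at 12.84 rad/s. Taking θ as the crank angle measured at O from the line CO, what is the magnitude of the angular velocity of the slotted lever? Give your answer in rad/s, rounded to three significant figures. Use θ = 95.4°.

1.55

ω = 12.84 rad/s
Crank pin A relative to C: A = (d + r cosθ, r sinθ); lever angle φ = atan2(r sinθ, d + r cosθ).
Differentiating tanφ: φ̇ = rω(d cosθ + r)/(d² + r² + 2dr cosθ).
d² + r² + 2dr cosθ = |CA|² = 0.0867864 m²;  d cosθ + r = +0.08988 m.
|ω_lever| = |0.1164·12.84·+0.08988| / 0.0867864 = 1.5479 rad/s.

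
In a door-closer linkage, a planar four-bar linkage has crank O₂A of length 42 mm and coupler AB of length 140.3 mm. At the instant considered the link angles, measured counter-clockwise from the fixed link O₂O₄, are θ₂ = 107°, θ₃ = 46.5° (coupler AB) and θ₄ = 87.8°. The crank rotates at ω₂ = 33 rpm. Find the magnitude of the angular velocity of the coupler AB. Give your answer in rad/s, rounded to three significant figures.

0.515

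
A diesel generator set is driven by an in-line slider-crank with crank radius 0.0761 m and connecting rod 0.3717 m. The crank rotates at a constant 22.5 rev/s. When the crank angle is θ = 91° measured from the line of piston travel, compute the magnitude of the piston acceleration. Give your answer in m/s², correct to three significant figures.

344

ω = 2π·22.5 = 141.4 rad/s
x(θ) = r cosθ + √(L² − r² sin²θ); with ω constant, a = ω²·d²x/dθ².
d²x/dθ² = −r cosθ − r²(cos2θ)/√u − r⁴ sin²2θ/(4u^{3/2}),  u = L² − r² sin²θ = 0.132371 m².
Substituting r = 0.0761 m, L = 0.3717 m, θ = 91°: d²x/dθ² = +0.017236 m.
a = ω²·d²x/dθ² = (141.4)²·(+0.017236) = +344.47 m/s²;  |a| = 344.47 m/s².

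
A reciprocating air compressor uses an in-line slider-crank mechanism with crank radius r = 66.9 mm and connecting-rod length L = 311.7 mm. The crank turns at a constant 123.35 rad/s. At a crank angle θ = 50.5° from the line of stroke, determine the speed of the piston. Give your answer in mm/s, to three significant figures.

ω = 123.3 rad/s
For an in-line slider-crank, x = r cosθ + √(L² − r² sin²θ), so v = −rω sinθ·[1 + r cosθ/√(L² − r² sin²θ)].
With r = 0.0669 m, L = 0.3117 m, θ = 50.5°: √(L² − r² sin²θ) = 0.3074 m.
v = −0.0669·123.3·0.77162·[1 + 0.0669·0.63608/0.3074] = -7.249 m/s.
|v| = 7.249 m/s = 7249 mm/s.

7250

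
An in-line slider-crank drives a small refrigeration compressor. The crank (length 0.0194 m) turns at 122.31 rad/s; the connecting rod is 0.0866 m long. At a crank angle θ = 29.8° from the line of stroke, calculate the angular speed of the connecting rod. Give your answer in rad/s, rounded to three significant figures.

23.9

ω = 122.3 rad/s
The rod makes angle φ with the slider axis where L sinφ = r sinθ; differentiating, L cosφ·φ̇ = r ω cosθ.
L cosφ = √(L² − r² sin²θ) = 0.086062 m.
|ω_rod| = r ω |cosθ| / √(L² − r² sin²θ) = 0.0194·122.3·0.86777/0.086062 = 23.925 rad/s.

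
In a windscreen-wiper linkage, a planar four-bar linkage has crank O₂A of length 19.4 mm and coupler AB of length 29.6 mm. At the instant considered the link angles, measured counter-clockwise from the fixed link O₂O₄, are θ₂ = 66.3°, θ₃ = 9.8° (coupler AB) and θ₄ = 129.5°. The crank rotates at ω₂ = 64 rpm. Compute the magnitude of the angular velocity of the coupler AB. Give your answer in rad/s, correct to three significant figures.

ω₂ = 6.702 rad/s (from 64 rpm).
Differentiating the loop-closure r₂e^{iθ₂}+r₃e^{iθ₃}=r₁+r₄e^{iθ₄} gives r₂ω₂e^{iθ₂}+r₃ω₃e^{iθ₃}=r₄ω₄e^{iθ₄}.
Eliminating the other unknown: ω₃ = r₂ω₂ sin(θ₄−θ₂) / [r₃ sin(θ₃−θ₄)].
Numerator sine = +0.89259; denominator sine = -0.86863.
Result = 0.0194·6.702·(+0.89259) / (0.0296·(-0.86863)) = -4.5137 rad/s; magnitude 4.5137 rad/s.

4.51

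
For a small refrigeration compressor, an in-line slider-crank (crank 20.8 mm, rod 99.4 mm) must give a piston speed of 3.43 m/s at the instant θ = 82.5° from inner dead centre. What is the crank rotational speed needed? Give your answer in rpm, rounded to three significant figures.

1550

For an in-line slider-crank, |v_piston| = rω|sinθ|·[1 + r cosθ/√(L² − r² sin²θ)].
With r = 0.0208 m, L = 0.0994 m, θ = 82.5°: the bracketed kinematic factor |dx/dθ| = 0.021198 m.
ω = v/|dx/dθ| = 3.43/0.021198 = 161.81 rad/s.
N = 60ω/(2π) = 1545.2 rpm.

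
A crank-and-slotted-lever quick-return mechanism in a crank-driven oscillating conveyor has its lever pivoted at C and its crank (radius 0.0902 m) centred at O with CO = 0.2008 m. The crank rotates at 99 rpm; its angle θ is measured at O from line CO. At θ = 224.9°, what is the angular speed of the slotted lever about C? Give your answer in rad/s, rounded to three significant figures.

ω = 10.37 rad/s (from 99 rpm).
Crank pin A relative to C: A = (d + r cosθ, r sinθ); lever angle φ = atan2(r sinθ, d + r cosθ).
Differentiating tanφ: φ̇ = rω(d cosθ + r)/(d² + r² + 2dr cosθ).
d² + r² + 2dr cosθ = |CA|² = 0.0227976 m²;  d cosθ + r = -0.052035 m.
|ω_lever| = |0.0902·10.37·-0.052035| / 0.0227976 = 2.1344 rad/s.

2.13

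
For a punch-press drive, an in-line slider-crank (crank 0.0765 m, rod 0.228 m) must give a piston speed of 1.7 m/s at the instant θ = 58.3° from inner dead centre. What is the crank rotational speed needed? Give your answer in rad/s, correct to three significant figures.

For an in-line slider-crank, |v_piston| = rω|sinθ|·[1 + r cosθ/√(L² − r² sin²θ)].
With r = 0.0765 m, L = 0.228 m, θ = 58.3°: the bracketed kinematic factor |dx/dθ| = 0.077061 m.
ω = v/|dx/dθ| = 1.7/0.077061 = 22.061 rad/s.

22.1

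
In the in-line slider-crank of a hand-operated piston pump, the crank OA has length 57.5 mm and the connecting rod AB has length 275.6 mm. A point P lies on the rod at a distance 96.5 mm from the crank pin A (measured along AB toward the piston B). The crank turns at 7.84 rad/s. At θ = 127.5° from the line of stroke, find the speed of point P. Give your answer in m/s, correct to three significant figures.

ω = 7.84 rad/s.  Crank-pin speed |V_A| = rω = 0.4508 m/s, perpendicular to OA.
Rod angle: sinφ = −(r/L) sinθ ⇒ φ = -9.528°; ω_rod = −rω cosθ/√(L²−r²sin²θ) = +1.0097 rad/s.
V_P = V_A + ω_rod × AP, with AP = 0.0965 m along the rod.
Components: V_Px = −rω sinθ − a·ω_rod·sinφ = -0.34152 m/s;  V_Py = rω cosθ + a·ω_rod·cosφ = -0.17834 m/s.
|V_P| = √(V_Px² + V_Py²) = 0.38528 m/s.

0.385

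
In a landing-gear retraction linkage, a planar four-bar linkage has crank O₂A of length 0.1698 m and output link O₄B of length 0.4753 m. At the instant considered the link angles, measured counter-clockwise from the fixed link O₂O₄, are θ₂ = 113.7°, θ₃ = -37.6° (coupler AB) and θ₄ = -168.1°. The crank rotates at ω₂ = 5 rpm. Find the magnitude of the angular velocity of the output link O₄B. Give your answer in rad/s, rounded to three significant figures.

0.118

ω₂ = 0.5236 rad/s (from 5 rpm).
Differentiating the loop-closure r₂e^{iθ₂}+r₃e^{iθ₃}=r₁+r₄e^{iθ₄} gives r₂ω₂e^{iθ₂}+r₃ω₃e^{iθ₃}=r₄ω₄e^{iθ₄}.
Eliminating the other unknown: ω₄ = r₂ω₂ sin(θ₂−θ₃) / [r₄ sin(θ₄−θ₃)].
Numerator sine = +0.48022; denominator sine = -0.76041.
Result = 0.1698·0.5236·(+0.48022) / (0.4753·(-0.76041)) = -0.11813 rad/s; magnitude 0.11813 rad/s.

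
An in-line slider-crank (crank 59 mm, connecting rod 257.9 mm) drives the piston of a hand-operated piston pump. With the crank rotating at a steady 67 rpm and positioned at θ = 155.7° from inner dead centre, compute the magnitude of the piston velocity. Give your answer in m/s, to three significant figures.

0.135

ω = 2π·67/60 = 7.016 rad/s
For an in-line slider-crank, x = r cosθ + √(L² − r² sin²θ), so v = −rω sinθ·[1 + r cosθ/√(L² − r² sin²θ)].
With r = 0.059 m, L = 0.2579 m, θ = 155.7°: √(L² − r² sin²θ) = 0.25675 m.
v = −0.059·7.016·0.41151·[1 + 0.059·-0.91140/0.25675] = -0.13467 m/s.
|v| = 0.13467 m/s.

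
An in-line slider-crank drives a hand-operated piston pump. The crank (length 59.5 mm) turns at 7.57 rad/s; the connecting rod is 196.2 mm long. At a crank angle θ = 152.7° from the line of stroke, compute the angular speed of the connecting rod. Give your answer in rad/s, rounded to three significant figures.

2.06

ω = 7.57 rad/s
The rod makes angle φ with the slider axis where L sinφ = r sinθ; differentiating, L cosφ·φ̇ = r ω cosθ.
L cosφ = √(L² − r² sin²θ) = 0.19429 m.
|ω_rod| = r ω |cosθ| / √(L² − r² sin²θ) = 0.0595·7.57·0.88862/0.19429 = 2.06 rad/s.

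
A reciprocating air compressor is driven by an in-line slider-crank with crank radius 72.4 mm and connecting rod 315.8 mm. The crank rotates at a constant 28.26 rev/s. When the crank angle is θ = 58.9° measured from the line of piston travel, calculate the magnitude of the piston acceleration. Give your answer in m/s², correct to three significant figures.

ω = 2π·28.3 = 177.6 rad/s
x(θ) = r cosθ + √(L² − r² sin²θ); with ω constant, a = ω²·d²x/dθ².
d²x/dθ² = −r cosθ − r²(cos2θ)/√u − r⁴ sin²2θ/(4u^{3/2}),  u = L² − r² sin²θ = 0.0958864 m².
Substituting r = 0.0724 m, L = 0.3158 m, θ = 58.9°: d²x/dθ² = -0.029683 m.
a = ω²·d²x/dθ² = (177.6)²·(-0.029683) = -935.87 m/s²;  |a| = 935.87 m/s².

936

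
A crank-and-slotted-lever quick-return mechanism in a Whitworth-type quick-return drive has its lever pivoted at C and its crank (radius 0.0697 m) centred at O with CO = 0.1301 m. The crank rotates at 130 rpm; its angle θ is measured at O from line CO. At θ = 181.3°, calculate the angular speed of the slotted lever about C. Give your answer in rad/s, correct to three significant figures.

ω = 13.61 rad/s (from 130 rpm).
Crank pin A relative to C: A = (d + r cosθ, r sinθ); lever angle φ = atan2(r sinθ, d + r cosθ).
Differentiating tanφ: φ̇ = rω(d cosθ + r)/(d² + r² + 2dr cosθ).
d² + r² + 2dr cosθ = |CA|² = 0.00365283 m²;  d cosθ + r = -0.060367 m.
|ω_lever| = |0.0697·13.61·-0.060367| / 0.00365283 = 15.681 rad/s.

15.7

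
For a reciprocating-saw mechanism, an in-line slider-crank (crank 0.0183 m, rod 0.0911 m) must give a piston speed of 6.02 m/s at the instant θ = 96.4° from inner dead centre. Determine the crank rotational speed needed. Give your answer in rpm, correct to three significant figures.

3230

For an in-line slider-crank, |v_piston| = rω|sinθ|·[1 + r cosθ/√(L² − r² sin²θ)].
With r = 0.0183 m, L = 0.0911 m, θ = 96.4°: the bracketed kinematic factor |dx/dθ| = 0.01777 m.
ω = v/|dx/dθ| = 6.02/0.01777 = 338.77 rad/s.
N = 60ω/(2π) = 3235 rpm.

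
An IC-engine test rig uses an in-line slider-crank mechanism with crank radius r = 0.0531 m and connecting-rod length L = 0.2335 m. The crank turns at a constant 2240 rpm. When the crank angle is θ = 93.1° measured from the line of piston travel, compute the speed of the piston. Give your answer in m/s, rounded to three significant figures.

12.3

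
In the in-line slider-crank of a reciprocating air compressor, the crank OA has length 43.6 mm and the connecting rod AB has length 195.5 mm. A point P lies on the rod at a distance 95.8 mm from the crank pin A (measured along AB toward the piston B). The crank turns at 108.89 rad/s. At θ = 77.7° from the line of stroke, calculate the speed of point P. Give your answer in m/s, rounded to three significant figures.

ω = 108.9 rad/s.  Crank-pin speed |V_A| = rω = 4.7476 m/s, perpendicular to OA.
Rod angle: sinφ = −(r/L) sinθ ⇒ φ = -12.586°; ω_rod = −rω cosθ/√(L²−r²sin²θ) = -5.3007 rad/s.
V_P = V_A + ω_rod × AP, with AP = 0.0958 m along the rod.
Components: V_Px = −rω sinθ − a·ω_rod·sinφ = -4.7493 m/s;  V_Py = rω cosθ + a·ω_rod·cosφ = +0.51578 m/s.
|V_P| = √(V_Px² + V_Py²) = 4.7772 m/s.

4.78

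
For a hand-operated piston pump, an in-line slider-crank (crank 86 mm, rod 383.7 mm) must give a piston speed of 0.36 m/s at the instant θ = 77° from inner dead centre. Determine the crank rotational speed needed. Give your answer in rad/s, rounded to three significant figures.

4.09

For an in-line slider-crank, |v_piston| = rω|sinθ|·[1 + r cosθ/√(L² − r² sin²θ)].
With r = 0.086 m, L = 0.3837 m, θ = 77°: the bracketed kinematic factor |dx/dθ| = 0.088125 m.
ω = v/|dx/dθ| = 0.36/0.088125 = 4.0851 rad/s.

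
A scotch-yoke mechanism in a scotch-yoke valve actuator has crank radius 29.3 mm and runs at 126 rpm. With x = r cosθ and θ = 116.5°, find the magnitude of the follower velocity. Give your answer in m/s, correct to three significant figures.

0.346

ω = 13.19 rad/s (from 126 rpm).
x = r cosθ ⇒ ẋ = −rω sinθ.
|v| = rω|sinθ| = 0.0293·13.19·|sin 116.5°| = 0.34599 m/s.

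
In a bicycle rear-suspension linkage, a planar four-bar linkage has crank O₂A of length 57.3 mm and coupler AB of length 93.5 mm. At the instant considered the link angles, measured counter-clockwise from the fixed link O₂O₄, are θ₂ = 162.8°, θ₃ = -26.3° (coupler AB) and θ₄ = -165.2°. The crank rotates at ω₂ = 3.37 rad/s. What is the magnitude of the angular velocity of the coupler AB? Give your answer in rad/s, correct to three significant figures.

1.66

ω₂ = 3.37 rad/s
Differentiating the loop-closure r₂e^{iθ₂}+r₃e^{iθ₃}=r₁+r₄e^{iθ₄} gives r₂ω₂e^{iθ₂}+r₃ω₃e^{iθ₃}=r₄ω₄e^{iθ₄}.
Eliminating the other unknown: ω₃ = r₂ω₂ sin(θ₄−θ₂) / [r₃ sin(θ₃−θ₄)].
Numerator sine = +0.52992; denominator sine = +0.65738.
Result = 0.0573·3.37·(+0.52992) / (0.0935·(+0.65738)) = +1.6648 rad/s; magnitude 1.6648 rad/s.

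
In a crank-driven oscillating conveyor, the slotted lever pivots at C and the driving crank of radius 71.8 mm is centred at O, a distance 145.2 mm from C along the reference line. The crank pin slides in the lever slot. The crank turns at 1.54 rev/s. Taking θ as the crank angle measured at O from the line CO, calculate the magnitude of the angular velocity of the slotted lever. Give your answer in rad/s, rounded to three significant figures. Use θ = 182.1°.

9.43

ω = 9.676 rad/s (from 1.54 rev/s).
Crank pin A relative to C: A = (d + r cosθ, r sinθ); lever angle φ = atan2(r sinθ, d + r cosθ).
Differentiating tanφ: φ̇ = rω(d cosθ + r)/(d² + r² + 2dr cosθ).
d² + r² + 2dr cosθ = |CA|² = 0.00540156 m²;  d cosθ + r = -0.073302 m.
|ω_lever| = |0.0718·9.676·-0.073302| / 0.00540156 = 9.4281 rad/s.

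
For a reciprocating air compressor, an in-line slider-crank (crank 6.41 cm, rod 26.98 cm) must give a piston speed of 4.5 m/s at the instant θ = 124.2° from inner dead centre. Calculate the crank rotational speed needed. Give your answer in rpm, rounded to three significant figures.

938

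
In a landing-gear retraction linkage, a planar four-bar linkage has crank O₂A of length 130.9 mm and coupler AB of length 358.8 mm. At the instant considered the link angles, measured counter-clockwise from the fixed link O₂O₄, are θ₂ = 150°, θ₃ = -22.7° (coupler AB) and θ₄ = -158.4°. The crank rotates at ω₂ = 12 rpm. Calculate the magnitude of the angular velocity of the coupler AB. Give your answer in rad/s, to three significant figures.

ω₂ = 1.257 rad/s (from 12 rpm).
Differentiating the loop-closure r₂e^{iθ₂}+r₃e^{iθ₃}=r₁+r₄e^{iθ₄} gives r₂ω₂e^{iθ₂}+r₃ω₃e^{iθ₃}=r₄ω₄e^{iθ₄}.
Eliminating the other unknown: ω₃ = r₂ω₂ sin(θ₄−θ₂) / [r₃ sin(θ₃−θ₄)].
Numerator sine = +0.78369; denominator sine = +0.69842.
Result = 0.1309·1.257·(+0.78369) / (0.3588·(+0.69842)) = +0.51443 rad/s; magnitude 0.51443 rad/s.

0.514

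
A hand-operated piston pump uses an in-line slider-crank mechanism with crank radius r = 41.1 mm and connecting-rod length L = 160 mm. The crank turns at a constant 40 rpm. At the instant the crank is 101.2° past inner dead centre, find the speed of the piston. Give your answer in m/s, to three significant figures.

ω = 2π·40/60 = 4.189 rad/s
For an in-line slider-crank, x = r cosθ + √(L² − r² sin²θ), so v = −rω sinθ·[1 + r cosθ/√(L² − r² sin²θ)].
With r = 0.0411 m, L = 0.16 m, θ = 101.2°: √(L² − r² sin²θ) = 0.15484 m.
v = −0.0411·4.189·0.98096·[1 + 0.0411·-0.19423/0.15484] = -0.16017 m/s.
|v| = 0.16017 m/s.

0.160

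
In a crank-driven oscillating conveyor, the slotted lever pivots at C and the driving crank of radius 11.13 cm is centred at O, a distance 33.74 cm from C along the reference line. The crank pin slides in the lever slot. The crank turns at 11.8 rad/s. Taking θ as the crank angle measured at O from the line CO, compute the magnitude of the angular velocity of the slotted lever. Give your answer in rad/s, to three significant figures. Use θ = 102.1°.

0.482

ω = 11.8 rad/s
Crank pin A relative to C: A = (d + r cosθ, r sinθ); lever angle φ = atan2(r sinθ, d + r cosθ).
Differentiating tanφ: φ̇ = rω(d cosθ + r)/(d² + r² + 2dr cosθ).
d² + r² + 2dr cosθ = |CA|² = 0.110483 m²;  d cosθ + r = +0.040575 m.
|ω_lever| = |0.1113·11.8·+0.040575| / 0.110483 = 0.48232 rad/s.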